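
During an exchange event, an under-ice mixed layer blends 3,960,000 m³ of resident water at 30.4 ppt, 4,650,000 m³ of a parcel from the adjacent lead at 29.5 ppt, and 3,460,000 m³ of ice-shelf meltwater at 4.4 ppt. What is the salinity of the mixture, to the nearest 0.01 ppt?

Salt balance:
salt = 3,960,000×30.4 + 4,650,000×29.5 + 3,460,000×4.4 = 120,384,000 + 137,175,000 + 15,224,000 = 272,783,000
volume = 3,960,000 + 4,650,000 + 3,460,000 = 12,070,000 m³
S = 272,783,000 / 12,070,000 = 22.6001 ppt

22.60 ppt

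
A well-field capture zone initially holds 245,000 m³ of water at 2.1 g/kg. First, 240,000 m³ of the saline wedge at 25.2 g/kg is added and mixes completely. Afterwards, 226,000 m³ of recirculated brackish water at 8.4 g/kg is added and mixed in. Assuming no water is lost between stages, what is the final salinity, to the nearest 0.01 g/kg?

Weighted by volume,
Initial salt = 245,000×2.1 = 514,500
After stage 1: salt = 514,500 + 240,000×25.2 = 6,562,500; volume = 485,000 m³; S = 13.531 g/kg
After stage 2: salt = 6,562,500 + 226,000×8.4 = 8,460,900; volume = 711,000 m³
S = 8,460,900 / 711,000 = 11.9 g/kg

11.90 g/kg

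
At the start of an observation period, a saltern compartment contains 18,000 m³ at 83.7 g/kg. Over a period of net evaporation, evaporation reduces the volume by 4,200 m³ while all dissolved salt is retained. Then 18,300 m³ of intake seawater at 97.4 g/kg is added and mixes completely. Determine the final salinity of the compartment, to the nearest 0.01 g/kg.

102.46 g/kg

After evaporation: salt = 18,000×83.7 = 1,506,600; volume = 18,000 − 4,200 = 13,800 m³
After mixing: salt = 1,506,600 + 18,300×97.4 = 3,289,020; volume = 13,800 + 18,300 = 32,100 m³
S = 3,289,020 / 32,100 = 102.4617 g/kg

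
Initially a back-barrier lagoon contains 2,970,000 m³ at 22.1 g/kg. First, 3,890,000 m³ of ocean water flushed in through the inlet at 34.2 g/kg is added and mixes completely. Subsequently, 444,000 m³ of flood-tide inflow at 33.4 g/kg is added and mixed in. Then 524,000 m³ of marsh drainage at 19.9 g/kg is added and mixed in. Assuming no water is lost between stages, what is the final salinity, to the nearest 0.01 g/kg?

28.61 g/kg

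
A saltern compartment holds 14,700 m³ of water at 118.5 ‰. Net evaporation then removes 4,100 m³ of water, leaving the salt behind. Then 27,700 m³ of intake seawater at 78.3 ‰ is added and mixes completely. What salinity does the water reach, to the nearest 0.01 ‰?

102.11 ‰

After evaporation: salt = 14,700×118.5 = 1,741,950; volume = 14,700 − 4,100 = 10,600 m³
After mixing: salt = 1,741,950 + 27,700×78.3 = 3,910,860; volume = 10,600 + 27,700 = 38,300 m³
S = 3,910,860 / 38,300 = 102.1112 ‰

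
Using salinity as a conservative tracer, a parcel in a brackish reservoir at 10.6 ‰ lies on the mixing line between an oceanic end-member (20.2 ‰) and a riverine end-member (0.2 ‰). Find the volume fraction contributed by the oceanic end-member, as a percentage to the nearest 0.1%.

52.0%

Let g be the oceanic fraction. Salt balance per unit volume:
g×20.2 + (1−g)×0.2 = 10.6
g = (10.6 − 0.2) / (20.2 − 0.2) = 10.4/20 = 0.52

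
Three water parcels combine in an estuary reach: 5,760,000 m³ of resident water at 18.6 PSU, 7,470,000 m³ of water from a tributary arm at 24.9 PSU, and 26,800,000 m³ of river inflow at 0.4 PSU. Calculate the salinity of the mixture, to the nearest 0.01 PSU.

7.59 PSU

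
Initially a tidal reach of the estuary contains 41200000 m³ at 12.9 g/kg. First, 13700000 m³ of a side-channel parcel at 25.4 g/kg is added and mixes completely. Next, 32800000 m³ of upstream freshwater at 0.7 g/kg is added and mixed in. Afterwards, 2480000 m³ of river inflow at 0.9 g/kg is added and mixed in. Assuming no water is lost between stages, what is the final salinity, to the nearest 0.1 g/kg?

10.0 g/kg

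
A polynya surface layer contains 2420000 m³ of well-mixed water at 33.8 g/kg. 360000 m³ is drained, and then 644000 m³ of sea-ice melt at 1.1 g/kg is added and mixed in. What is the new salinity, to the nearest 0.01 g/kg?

26.01 g/kg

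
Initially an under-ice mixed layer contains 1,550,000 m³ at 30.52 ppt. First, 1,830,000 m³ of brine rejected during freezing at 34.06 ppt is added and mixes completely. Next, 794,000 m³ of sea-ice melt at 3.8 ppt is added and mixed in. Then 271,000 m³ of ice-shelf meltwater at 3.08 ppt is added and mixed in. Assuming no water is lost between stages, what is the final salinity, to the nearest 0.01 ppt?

25.53 ppt

By conservation of dissolved salt,
Initial salt = 1,550,000×30.52 = 47,306,000
After stage 1: salt = 47,306,000 + 1,830,000×34.06 = 109,635,800; volume = 3,380,000 m³; S = 32.437 ppt
After stage 2: salt = 109,635,800 + 794,000×3.8 = 112,653,000; volume = 4,174,000 m³; S = 26.989 ppt
After stage 3: salt = 112,653,000 + 271,000×3.08 = 113,487,680; volume = 4,445,000 m³
S = 113,487,680 / 4,445,000 = 25.5315 ppt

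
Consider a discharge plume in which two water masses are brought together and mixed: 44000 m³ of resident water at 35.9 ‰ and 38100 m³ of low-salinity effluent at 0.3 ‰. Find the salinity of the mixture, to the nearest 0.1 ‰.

19.4 ‰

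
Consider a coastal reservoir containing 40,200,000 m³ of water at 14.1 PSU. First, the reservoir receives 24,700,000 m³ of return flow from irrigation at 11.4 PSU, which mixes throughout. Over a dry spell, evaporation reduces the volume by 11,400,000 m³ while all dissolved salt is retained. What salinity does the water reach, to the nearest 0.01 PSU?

15.86 PSU

After mixing: salt = 40,200,000×14.1 + 24,700,000×11.4 = 848,400,000; volume = 64,900,000 m³
After evaporation: salt unchanged = 848,400,000; volume = 64,900,000 − 11,400,000 = 53,500,000 m³
S = 848,400,000 / 53,500,000 = 15.8579 PSU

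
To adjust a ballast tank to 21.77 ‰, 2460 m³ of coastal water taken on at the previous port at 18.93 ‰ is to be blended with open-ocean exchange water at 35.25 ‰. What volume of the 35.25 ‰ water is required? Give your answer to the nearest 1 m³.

518 m³

Salt balance: 2,460×18.93 + V×35.25 = (2,460+V)×21.77
46,567.8 + 35.25V = 53,554.2 + 21.77V
6,986.4 = 13.48V
V = 518.28 m³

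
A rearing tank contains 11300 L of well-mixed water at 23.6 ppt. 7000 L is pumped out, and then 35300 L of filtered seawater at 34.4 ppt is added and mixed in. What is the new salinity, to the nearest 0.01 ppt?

33.23 ppt

Remaining after removal: 4,300 L at 23.6 ppt (salt = 101,480)
After addition: salt = 101,480 + 35,300×34.4 = 1,315,800; volume = 39,600 L
S = 1,315,800 / 39,600 = 33.2273 ppt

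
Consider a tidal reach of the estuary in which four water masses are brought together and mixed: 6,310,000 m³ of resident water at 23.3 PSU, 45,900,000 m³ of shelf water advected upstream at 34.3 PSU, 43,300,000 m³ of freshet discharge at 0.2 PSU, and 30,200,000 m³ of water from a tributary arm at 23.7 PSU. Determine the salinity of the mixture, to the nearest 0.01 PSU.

19.46 PSU

Conserving salt mass:
salt = 6,310,000×23.3 + 45,900,000×34.3 + 43,300,000×0.2 + 30,200,000×23.7 = 147,023,000 + 1,574,370,000 + 8,660,000 + 715,740,000 = 2,445,793,000
volume = 6,310,000 + 45,900,000 + 43,300,000 + 30,200,000 = 125,710,000 m³
S = 2,445,793,000 / 125,710,000 = 19.4558 PSU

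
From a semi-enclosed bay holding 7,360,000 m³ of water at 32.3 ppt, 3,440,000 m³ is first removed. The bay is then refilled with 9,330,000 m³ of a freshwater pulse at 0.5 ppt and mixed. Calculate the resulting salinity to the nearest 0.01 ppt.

9.91 ppt

Remaining after removal: 3,920,000 m³ at 32.3 ppt (salt = 126,616,000)
After addition: salt = 126,616,000 + 9,330,000×0.5 = 131,281,000; volume = 13,250,000 m³
S = 131,281,000 / 13,250,000 = 9.908 ppt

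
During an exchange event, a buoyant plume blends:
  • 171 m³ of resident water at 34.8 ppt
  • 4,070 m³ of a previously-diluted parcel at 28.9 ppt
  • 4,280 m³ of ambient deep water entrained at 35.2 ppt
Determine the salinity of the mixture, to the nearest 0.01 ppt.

Weighted by volume,
salt = 171×34.8 + 4,070×28.9 + 4,280×35.2 = 5,950.8 + 117,623 + 150,656 = 274,229.8
volume = 171 + 4,070 + 4,280 = 8,521 m³
S = 274,229.8 / 8,521 = 32.1828 ppt

32.18 ppt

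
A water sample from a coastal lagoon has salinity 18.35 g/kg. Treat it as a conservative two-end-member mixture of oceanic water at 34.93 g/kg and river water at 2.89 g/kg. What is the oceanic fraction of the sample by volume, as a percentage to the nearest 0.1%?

Let g be the oceanic fraction. Salt balance per unit volume:
g×34.93 + (1−g)×2.89 = 18.35
g = (18.35 − 2.89) / (34.93 − 2.89) = 15.46/32.04 = 0.4825

48.3%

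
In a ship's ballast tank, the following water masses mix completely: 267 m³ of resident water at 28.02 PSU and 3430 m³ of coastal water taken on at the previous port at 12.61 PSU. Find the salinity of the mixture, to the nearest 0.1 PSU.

Weighted by volume,
salt = 267×28.02 + 3,430×12.61 = 7,481.34 + 43,252.3 = 50,733.64
volume = 267 + 3,430 = 3,697 m³
S = 50,733.64 / 3,697 = 13.723 PSU

13.7 PSU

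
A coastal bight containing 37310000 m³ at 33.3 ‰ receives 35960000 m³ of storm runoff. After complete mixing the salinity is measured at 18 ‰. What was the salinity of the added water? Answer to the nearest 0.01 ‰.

Salt balance: 37,310,000×33.3 + 35,960,000×S = 73,270,000×18
1,242,423,000 + 35,960,000·S = 1,318,860,000
S = (1,318,860,000 − 1,242,423,000) / 35,960,000 = 2.1256 ‰

2.13 ‰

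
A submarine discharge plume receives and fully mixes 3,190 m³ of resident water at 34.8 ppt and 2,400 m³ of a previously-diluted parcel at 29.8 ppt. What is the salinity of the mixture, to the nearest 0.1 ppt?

32.7 ppt

By conservation of dissolved salt,
salt = 3,190×34.8 + 2,400×29.8 = 111,012 + 71,520 = 182,532
volume = 3,190 + 2,400 = 5,590 m³
S = 182,532 / 5,590 = 32.653 ppt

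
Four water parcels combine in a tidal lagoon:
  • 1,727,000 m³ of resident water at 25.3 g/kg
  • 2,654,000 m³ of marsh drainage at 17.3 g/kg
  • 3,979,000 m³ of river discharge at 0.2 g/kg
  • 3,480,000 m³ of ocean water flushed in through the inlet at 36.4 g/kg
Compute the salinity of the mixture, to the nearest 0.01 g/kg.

18.33 g/kg

Mass of salt is conserved:
salt = 1,727,000×25.3 + 2,654,000×17.3 + 3,979,000×0.2 + 3,480,000×36.4 = 43,693,100 + 45,914,200 + 795,800 + 126,672,000 = 217,075,100
volume = 1,727,000 + 2,654,000 + 3,979,000 + 3,480,000 = 11,840,000 m³
S = 217,075,100 / 11,840,000 = 18.334 g/kg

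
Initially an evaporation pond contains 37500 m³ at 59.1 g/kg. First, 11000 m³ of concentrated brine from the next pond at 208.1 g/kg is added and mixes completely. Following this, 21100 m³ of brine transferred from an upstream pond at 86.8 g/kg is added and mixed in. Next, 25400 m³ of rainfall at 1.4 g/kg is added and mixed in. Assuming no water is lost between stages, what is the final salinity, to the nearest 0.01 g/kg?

67.08 g/kg

Salt balance:
Initial salt = 37,500×59.1 = 2,216,250
After stage 1: salt = 2,216,250 + 11,000×208.1 = 4,505,350; volume = 48,500 m³; S = 92.894 g/kg
After stage 2: salt = 4,505,350 + 21,100×86.8 = 6,336,830; volume = 69,600 m³; S = 91.046 g/kg
After stage 3: salt = 6,336,830 + 25,400×1.4 = 6,372,390; volume = 95,000 m³
S = 6,372,390 / 95,000 = 67.0778 g/kg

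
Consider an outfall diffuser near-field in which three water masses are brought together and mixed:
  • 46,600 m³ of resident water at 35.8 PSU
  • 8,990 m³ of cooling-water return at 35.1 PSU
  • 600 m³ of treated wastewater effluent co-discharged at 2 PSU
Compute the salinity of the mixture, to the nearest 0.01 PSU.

Total salt / total volume:
salt = 46,600×35.8 + 8,990×35.1 + 600×2 = 1,668,280 + 315,549 + 1,200 = 1,985,029
volume = 46,600 + 8,990 + 600 = 56,190 m³
S = 1,985,029 / 56,190 = 35.3271 PSU

35.33 PSU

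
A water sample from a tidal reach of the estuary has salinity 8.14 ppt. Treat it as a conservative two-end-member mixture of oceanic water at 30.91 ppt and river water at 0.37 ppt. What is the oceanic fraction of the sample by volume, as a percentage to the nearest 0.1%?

Let g be the oceanic fraction. Salt balance per unit volume:
g×30.91 + (1−g)×0.37 = 8.14
g = (8.14 − 0.37) / (30.91 − 0.37) = 7.77/30.54 = 0.2544

25.4%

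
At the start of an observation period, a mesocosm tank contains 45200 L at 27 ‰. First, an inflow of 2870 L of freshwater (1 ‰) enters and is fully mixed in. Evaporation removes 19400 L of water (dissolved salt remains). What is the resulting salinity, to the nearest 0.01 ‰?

42.67 ‰

After mixing: salt = 45,200×27 + 2,870×1 = 1,223,270; volume = 48,070 L
After evaporation: salt unchanged = 1,223,270; volume = 48,070 − 19,400 = 28,670 L
S = 1,223,270 / 28,670 = 42.6672 ‰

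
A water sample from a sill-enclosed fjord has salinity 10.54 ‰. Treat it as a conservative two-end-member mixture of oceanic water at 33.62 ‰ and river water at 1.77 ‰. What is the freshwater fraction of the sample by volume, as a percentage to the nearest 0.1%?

72.5%

Let f be the freshwater fraction. Salt balance per unit volume:
f×1.77 + (1−f)×33.62 = 10.54
f = (33.62 − 10.54) / (33.62 − 1.77) = 23.08/31.85 = 0.7246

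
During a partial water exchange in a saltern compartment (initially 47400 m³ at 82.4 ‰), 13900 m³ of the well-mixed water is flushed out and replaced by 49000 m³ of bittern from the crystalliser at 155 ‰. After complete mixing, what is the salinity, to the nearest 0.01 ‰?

125.52 ‰

Remaining after removal: 33,500 m³ at 82.4 ‰ (salt = 2,760,400)
After addition: salt = 2,760,400 + 49,000×155 = 10,355,400; volume = 82,500 m³
S = 10,355,400 / 82,500 = 125.52 ‰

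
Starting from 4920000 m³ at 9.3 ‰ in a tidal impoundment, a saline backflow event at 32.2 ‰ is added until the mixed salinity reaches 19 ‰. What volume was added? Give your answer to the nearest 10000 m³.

3620000 m³

Salt balance: 4,920,000×9.3 + V×32.2 = (4,920,000+V)×19
45,756,000 + 32.2V = 93,480,000 + 19V
47,724,000 = 13.2V
V = 3,615,454.55 m³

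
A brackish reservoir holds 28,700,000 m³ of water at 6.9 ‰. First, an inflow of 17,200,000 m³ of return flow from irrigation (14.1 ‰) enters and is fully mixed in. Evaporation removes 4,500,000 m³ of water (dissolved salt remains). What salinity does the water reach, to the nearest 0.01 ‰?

After mixing: salt = 28,700,000×6.9 + 17,200,000×14.1 = 440,550,000; volume = 45,900,000 m³
After evaporation: salt unchanged = 440,550,000; volume = 45,900,000 − 4,500,000 = 41,400,000 m³
S = 440,550,000 / 41,400,000 = 10.6413 ‰

10.64 ‰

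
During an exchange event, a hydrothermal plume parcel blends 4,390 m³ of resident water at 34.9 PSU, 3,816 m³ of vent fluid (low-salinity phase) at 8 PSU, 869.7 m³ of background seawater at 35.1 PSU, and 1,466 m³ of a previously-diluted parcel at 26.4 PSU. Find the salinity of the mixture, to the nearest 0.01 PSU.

Weighted by volume,
salt = 4,390×34.9 + 3,816×8 + 869.7×35.1 + 1,466×26.4 = 153,211 + 30,528 + 30,526.47 + 38,702.4 = 252,967.87
volume = 4,390 + 3,816 + 869.7 + 1,466 = 10,541.7 m³
S = 252,967.87 / 10,541.7 = 23.9969 PSU

24.00 PSU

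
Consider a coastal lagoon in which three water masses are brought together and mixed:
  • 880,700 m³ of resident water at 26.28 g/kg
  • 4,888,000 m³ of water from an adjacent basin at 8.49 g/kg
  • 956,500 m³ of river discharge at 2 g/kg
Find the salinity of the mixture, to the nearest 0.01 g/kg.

Mass of salt is conserved:
salt = 880,700×26.28 + 4,888,000×8.49 + 956,500×2 = 23,144,796 + 41,499,120 + 1,913,000 = 66,556,916
volume = 880,700 + 4,888,000 + 956,500 = 6,725,200 m³
S = 66,556,916 / 6,725,200 = 9.8966 g/kg

9.90 g/kg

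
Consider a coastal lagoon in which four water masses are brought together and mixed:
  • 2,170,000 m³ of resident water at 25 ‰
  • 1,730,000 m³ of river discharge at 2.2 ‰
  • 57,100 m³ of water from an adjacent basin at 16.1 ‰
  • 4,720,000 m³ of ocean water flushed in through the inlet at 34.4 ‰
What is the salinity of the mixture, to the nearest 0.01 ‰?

25.51 ‰

Weighted by volume,
salt = 2,170,000×25 + 1,730,000×2.2 + 57,100×16.1 + 4,720,000×34.4 = 54,250,000 + 3,806,000 + 919,310 + 162,368,000 = 221,343,310
volume = 2,170,000 + 1,730,000 + 57,100 + 4,720,000 = 8,677,100 m³
S = 221,343,310 / 8,677,100 = 25.5089 ‰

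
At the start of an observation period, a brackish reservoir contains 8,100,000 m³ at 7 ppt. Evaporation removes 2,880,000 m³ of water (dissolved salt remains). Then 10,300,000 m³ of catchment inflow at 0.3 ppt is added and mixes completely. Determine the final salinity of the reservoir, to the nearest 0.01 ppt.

3.85 ppt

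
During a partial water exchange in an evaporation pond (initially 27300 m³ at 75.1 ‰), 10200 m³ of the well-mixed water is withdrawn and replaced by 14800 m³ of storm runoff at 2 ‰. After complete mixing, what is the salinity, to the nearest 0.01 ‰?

Remaining after removal: 17,100 m³ at 75.1 ‰ (salt = 1,284,210)
After addition: salt = 1,284,210 + 14,800×2 = 1,313,810; volume = 31,900 m³
S = 1,313,810 / 31,900 = 41.1853 ‰

41.19 ‰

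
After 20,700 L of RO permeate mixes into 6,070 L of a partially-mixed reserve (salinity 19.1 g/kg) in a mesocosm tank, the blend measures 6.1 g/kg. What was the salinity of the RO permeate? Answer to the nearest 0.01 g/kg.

2.29 g/kg

Salt balance: 6,070×19.1 + 20,700×S = 26,770×6.1
115,937 + 20,700·S = 163,297
S = (163,297 − 115,937) / 20,700 = 2.2879 g/kg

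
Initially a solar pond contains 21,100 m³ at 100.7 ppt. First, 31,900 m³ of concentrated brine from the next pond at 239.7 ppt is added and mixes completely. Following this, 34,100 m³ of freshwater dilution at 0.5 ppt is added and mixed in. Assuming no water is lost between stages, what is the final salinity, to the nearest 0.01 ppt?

112.38 ppt

Conserving salt mass:
Initial salt = 21,100×100.7 = 2,124,770
After stage 1: salt = 2,124,770 + 31,900×239.7 = 9,771,200; volume = 53,000 m³; S = 184.362 ppt
After stage 2: salt = 9,771,200 + 34,100×0.5 = 9,788,250; volume = 87,100 m³
S = 9,788,250 / 87,100 = 112.3794 ppt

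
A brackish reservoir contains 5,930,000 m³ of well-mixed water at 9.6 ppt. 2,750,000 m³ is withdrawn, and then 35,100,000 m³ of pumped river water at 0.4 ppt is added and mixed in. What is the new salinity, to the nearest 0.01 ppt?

1.16 ppt

Remaining after removal: 3,180,000 m³ at 9.6 ppt (salt = 30,528,000)
After addition: salt = 30,528,000 + 35,100,000×0.4 = 44,568,000; volume = 38,280,000 m³
S = 44,568,000 / 38,280,000 = 1.1643 ppt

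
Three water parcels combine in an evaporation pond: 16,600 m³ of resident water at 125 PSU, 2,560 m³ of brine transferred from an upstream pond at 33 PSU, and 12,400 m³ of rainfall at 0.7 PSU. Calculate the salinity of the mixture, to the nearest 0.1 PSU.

Mass of salt is conserved:
salt = 16,600×125 + 2,560×33 + 12,400×0.7 = 2,075,000 + 84,480 + 8,680 = 2,168,160
volume = 16,600 + 2,560 + 12,400 = 31,560 m³
S = 2,168,160 / 31,560 = 68.7 PSU

68.7 PSU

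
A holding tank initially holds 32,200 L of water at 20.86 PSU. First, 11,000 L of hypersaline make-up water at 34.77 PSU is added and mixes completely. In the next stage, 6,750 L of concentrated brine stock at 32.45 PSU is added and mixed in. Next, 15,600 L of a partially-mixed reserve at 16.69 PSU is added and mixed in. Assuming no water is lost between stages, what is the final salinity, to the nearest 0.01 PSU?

Total salt / total volume:
Initial salt = 32,200×20.86 = 671,692
After stage 1: salt = 671,692 + 11,000×34.77 = 1,054,162; volume = 43,200 L; S = 24.402 PSU
After stage 2: salt = 1,054,162 + 6,750×32.45 = 1,273,199.5; volume = 49,950 L; S = 25.489 PSU
After stage 3: salt = 1,273,199.5 + 15,600×16.69 = 1,533,563.5; volume = 65,550 L
S = 1,533,563.5 / 65,550 = 23.3953 PSU

23.40 PSU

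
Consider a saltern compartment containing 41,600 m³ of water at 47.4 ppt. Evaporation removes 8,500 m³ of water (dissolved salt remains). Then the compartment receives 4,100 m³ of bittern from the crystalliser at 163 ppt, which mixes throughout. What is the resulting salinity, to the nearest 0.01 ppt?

70.97 ppt

After evaporation: salt = 41,600×47.4 = 1,971,840; volume = 41,600 − 8,500 = 33,100 m³
After mixing: salt = 1,971,840 + 4,100×163 = 2,640,140; volume = 33,100 + 4,100 = 37,200 m³
S = 2,640,140 / 37,200 = 70.9715 ppt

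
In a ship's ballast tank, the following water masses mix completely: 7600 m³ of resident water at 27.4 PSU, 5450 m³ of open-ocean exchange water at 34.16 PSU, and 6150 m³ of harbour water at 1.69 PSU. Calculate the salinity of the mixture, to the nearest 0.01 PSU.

Total salt / total volume:
salt = 7,600×27.4 + 5,450×34.16 + 6,150×1.69 = 208,240 + 186,172 + 10,393.5 = 404,805.5
volume = 7,600 + 5,450 + 6,150 = 19,200 m³
S = 404,805.5 / 19,200 = 21.0836 PSU

21.08 PSU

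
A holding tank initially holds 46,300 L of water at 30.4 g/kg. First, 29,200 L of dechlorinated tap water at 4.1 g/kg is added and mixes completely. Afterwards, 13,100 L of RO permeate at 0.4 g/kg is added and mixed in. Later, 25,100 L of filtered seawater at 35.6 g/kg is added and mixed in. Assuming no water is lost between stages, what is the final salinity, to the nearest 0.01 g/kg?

21.34 g/kg

Mass of salt is conserved:
Initial salt = 46,300×30.4 = 1,407,520
After stage 1: salt = 1,407,520 + 29,200×4.1 = 1,527,240; volume = 75,500 L; S = 20.228 g/kg
After stage 2: salt = 1,527,240 + 13,100×0.4 = 1,532,480; volume = 88,600 L; S = 17.297 g/kg
After stage 3: salt = 1,532,480 + 25,100×35.6 = 2,426,040; volume = 113,700 L
S = 2,426,040 / 113,700 = 21.3372 g/kg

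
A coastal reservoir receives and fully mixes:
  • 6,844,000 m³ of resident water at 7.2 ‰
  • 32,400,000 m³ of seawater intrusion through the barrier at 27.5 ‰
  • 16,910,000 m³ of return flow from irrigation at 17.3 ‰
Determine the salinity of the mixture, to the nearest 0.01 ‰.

Conserving salt mass:
salt = 6,844,000×7.2 + 32,400,000×27.5 + 16,910,000×17.3 = 49,276,800 + 891,000,000 + 292,543,000 = 1,232,819,800
volume = 6,844,000 + 32,400,000 + 16,910,000 = 56,154,000 m³
S = 1,232,819,800 / 56,154,000 = 21.9543 ‰

21.95 ‰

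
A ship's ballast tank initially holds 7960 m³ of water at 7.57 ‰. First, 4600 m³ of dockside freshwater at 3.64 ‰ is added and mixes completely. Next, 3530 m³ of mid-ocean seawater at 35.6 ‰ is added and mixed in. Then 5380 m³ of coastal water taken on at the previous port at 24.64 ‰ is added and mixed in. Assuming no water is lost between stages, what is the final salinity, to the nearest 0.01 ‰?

15.61 ‰

Mass of salt is conserved:
Initial salt = 7,960×7.57 = 60,257.2
After stage 1: salt = 60,257.2 + 4,600×3.64 = 77,001.2; volume = 12,560 m³; S = 6.131 ‰
After stage 2: salt = 77,001.2 + 3,530×35.6 = 202,669.2; volume = 16,090 m³; S = 12.596 ‰
After stage 3: salt = 202,669.2 + 5,380×24.64 = 335,232.4; volume = 21,470 m³
S = 335,232.4 / 21,470 = 15.614 ‰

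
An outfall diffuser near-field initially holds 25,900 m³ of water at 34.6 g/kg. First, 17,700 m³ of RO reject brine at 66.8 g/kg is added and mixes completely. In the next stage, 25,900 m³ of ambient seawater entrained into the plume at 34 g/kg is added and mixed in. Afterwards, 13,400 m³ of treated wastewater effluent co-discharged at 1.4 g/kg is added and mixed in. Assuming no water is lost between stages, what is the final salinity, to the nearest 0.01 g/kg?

35.92 g/kg

Mass of salt is conserved:
Initial salt = 25,900×34.6 = 896,140
After stage 1: salt = 896,140 + 17,700×66.8 = 2,078,500; volume = 43,600 m³; S = 47.672 g/kg
After stage 2: salt = 2,078,500 + 25,900×34 = 2,959,100; volume = 69,500 m³; S = 42.577 g/kg
After stage 3: salt = 2,959,100 + 13,400×1.4 = 2,977,860; volume = 82,900 m³
S = 2,977,860 / 82,900 = 35.9211 g/kg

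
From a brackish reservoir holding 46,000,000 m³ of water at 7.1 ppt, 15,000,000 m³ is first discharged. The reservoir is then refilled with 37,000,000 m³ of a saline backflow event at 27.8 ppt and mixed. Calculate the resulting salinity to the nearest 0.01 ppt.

18.36 ppt

Remaining after removal: 31,000,000 m³ at 7.1 ppt (salt = 220,100,000)
After addition: salt = 220,100,000 + 37,000,000×27.8 = 1,248,700,000; volume = 68,000,000 m³
S = 1,248,700,000 / 68,000,000 = 18.3632 ppt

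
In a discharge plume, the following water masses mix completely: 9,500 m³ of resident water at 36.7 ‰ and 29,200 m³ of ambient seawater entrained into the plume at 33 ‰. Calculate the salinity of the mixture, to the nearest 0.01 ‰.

33.91 ‰

By conservation of dissolved salt,
salt = 9,500×36.7 + 29,200×33 = 348,650 + 963,600 = 1,312,250
volume = 9,500 + 29,200 = 38,700 m³
S = 1,312,250 / 38,700 = 33.9083 ‰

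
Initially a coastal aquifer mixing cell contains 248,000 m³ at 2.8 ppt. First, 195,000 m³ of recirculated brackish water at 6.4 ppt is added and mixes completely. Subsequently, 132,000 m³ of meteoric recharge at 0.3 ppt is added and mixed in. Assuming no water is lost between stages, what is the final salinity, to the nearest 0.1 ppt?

Conserving salt mass:
Initial salt = 248,000×2.8 = 694,400
After stage 1: salt = 694,400 + 195,000×6.4 = 1,942,400; volume = 443,000 m³; S = 4.385 ppt
After stage 2: salt = 1,942,400 + 132,000×0.3 = 1,982,000; volume = 575,000 m³
S = 1,982,000 / 575,000 = 3.447 ppt

3.4 ppt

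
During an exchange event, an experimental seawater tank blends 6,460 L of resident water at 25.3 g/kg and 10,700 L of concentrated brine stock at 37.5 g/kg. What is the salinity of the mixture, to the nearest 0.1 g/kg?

32.9 g/kg

Weighted by volume,
salt = 6,460×25.3 + 10,700×37.5 = 163,438 + 401,250 = 564,688
volume = 6,460 + 10,700 = 17,160 L
S = 564,688 / 17,160 = 32.907 g/kg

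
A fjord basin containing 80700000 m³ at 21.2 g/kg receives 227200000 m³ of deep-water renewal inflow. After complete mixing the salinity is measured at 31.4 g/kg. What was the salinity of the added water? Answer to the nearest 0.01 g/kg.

35.02 g/kg

Salt balance: 80,700,000×21.2 + 227,200,000×S = 307,900,000×31.4
1,710,840,000 + 227,200,000·S = 9,668,060,000
S = (9,668,060,000 − 1,710,840,000) / 227,200,000 = 35.023 g/kg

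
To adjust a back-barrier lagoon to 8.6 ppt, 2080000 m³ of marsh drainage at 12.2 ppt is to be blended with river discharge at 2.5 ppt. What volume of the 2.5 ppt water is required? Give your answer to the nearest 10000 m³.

Salt balance: 2,080,000×12.2 + V×2.5 = (2,080,000+V)×8.6
25,376,000 + 2.5V = 17,888,000 + 8.6V
7,488,000 = 6.1V
V = 1,227,540.98 m³

1230000 m³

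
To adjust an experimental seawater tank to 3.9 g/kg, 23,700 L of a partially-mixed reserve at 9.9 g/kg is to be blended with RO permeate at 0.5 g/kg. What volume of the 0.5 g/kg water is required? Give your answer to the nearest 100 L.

Salt balance: 23,700×9.9 + V×0.5 = (23,700+V)×3.9
234,630 + 0.5V = 92,430 + 3.9V
142,200 = 3.4V
V = 41,823.53 L

41800 L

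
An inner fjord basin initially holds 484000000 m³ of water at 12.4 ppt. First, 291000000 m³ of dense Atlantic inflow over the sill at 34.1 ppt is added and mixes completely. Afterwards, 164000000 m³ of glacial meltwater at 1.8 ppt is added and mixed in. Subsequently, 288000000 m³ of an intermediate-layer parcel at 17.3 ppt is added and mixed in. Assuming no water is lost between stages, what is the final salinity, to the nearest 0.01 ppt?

Total salt / total volume:
Initial salt = 484,000,000×12.4 = 6,001,600,000
After stage 1: salt = 6,001,600,000 + 291,000,000×34.1 = 15,924,700,000; volume = 775,000,000 m³; S = 20.548 ppt
After stage 2: salt = 15,924,700,000 + 164,000,000×1.8 = 16,219,900,000; volume = 939,000,000 m³; S = 17.274 ppt
After stage 3: salt = 16,219,900,000 + 288,000,000×17.3 = 21,202,300,000; volume = 1,227,000,000 m³
S = 21,202,300,000 / 1,227,000,000 = 17.2798 ppt

17.28 ppt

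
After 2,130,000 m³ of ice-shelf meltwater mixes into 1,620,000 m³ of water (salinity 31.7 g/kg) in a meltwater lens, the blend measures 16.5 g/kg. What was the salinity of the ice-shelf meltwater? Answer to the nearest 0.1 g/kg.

4.9 g/kg

Salt balance: 1,620,000×31.7 + 2,130,000×S = 3,750,000×16.5
51,354,000 + 2,130,000·S = 61,875,000
S = (61,875,000 − 51,354,000) / 2,130,000 = 4.9394 g/kg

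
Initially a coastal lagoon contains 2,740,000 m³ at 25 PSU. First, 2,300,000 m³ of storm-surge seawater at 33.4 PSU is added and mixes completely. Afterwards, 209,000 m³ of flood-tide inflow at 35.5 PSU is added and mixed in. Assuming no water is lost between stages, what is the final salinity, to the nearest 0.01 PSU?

Mass of salt is conserved:
Initial salt = 2,740,000×25 = 68,500,000
After stage 1: salt = 68,500,000 + 2,300,000×33.4 = 145,320,000; volume = 5,040,000 m³; S = 28.833 PSU
After stage 2: salt = 145,320,000 + 209,000×35.5 = 152,739,500; volume = 5,249,000 m³
S = 152,739,500 / 5,249,000 = 29.0988 PSU

29.10 PSU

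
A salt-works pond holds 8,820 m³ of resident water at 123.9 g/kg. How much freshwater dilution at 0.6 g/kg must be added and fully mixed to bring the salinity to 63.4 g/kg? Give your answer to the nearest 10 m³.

Salt balance: 8,820×123.9 + V×0.6 = (8,820+V)×63.4
1,092,798 + 0.6V = 559,188 + 63.4V
533,610 = 62.8V
V = 8,496.97 m³

8500 m³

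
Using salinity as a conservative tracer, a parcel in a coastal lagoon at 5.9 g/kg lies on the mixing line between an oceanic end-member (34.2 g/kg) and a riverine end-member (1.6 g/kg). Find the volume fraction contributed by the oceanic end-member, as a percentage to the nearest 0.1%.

13.2%

Let g be the oceanic fraction. Salt balance per unit volume:
g×34.2 + (1−g)×1.6 = 5.9
g = (5.9 − 1.6) / (34.2 − 1.6) = 4.3/32.6 = 0.1319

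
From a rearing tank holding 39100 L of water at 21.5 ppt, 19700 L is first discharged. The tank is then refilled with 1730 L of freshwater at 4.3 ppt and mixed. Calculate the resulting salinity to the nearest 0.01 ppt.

Remaining after removal: 19,400 L at 21.5 ppt (salt = 417,100)
After addition: salt = 417,100 + 1,730×4.3 = 424,539; volume = 21,130 L
S = 424,539 / 21,130 = 20.0918 ppt

20.09 ppt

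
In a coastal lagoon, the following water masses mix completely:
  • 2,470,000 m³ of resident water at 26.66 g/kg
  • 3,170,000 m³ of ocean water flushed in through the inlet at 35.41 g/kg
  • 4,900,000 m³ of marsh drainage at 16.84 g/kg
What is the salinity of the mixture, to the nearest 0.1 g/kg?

Total salt / total volume:
salt = 2,470,000×26.66 + 3,170,000×35.41 + 4,900,000×16.84 = 65,850,200 + 112,249,700 + 82,516,000 = 260,615,900
volume = 2,470,000 + 3,170,000 + 4,900,000 = 10,540,000 m³
S = 260,615,900 / 10,540,000 = 24.726 g/kg

24.7 g/kg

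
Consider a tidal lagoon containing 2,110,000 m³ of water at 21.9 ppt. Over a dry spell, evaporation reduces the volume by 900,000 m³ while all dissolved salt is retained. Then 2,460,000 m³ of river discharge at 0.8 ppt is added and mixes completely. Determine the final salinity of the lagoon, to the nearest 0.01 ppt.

13.13 ppt

After evaporation: salt = 2,110,000×21.9 = 46,209,000; volume = 2,110,000 − 900,000 = 1,210,000 m³
After mixing: salt = 46,209,000 + 2,460,000×0.8 = 48,177,000; volume = 1,210,000 + 2,460,000 = 3,670,000 m³
S = 48,177,000 / 3,670,000 = 13.1272 ppt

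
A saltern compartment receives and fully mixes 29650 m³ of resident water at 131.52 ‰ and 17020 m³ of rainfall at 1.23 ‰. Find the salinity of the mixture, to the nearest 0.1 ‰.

84.0 ‰

Total salt / total volume:
salt = 29,650×131.52 + 17,020×1.23 = 3,899,568 + 20,934.6 = 3,920,502.6
volume = 29,650 + 17,020 = 46,670 m³
S = 3,920,502.6 / 46,670 = 84.005 ‰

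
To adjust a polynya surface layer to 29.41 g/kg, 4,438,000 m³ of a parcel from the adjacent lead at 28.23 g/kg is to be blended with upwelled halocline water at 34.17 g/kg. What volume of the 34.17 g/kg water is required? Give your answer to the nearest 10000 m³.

Salt balance: 4,438,000×28.23 + V×34.17 = (4,438,000+V)×29.41
125,284,740 + 34.17V = 130,521,580 + 29.41V
5,236,840 = 4.76V
V = 1,100,176.47 m³

1100000 m³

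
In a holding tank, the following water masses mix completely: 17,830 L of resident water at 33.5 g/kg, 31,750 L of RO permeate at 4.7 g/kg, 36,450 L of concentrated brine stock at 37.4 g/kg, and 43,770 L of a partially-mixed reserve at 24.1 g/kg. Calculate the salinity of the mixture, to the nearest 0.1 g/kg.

Total salt / total volume:
salt = 17,830×33.5 + 31,750×4.7 + 36,450×37.4 + 43,770×24.1 = 597,305 + 149,225 + 1,363,230 + 1,054,857 = 3,164,617
volume = 17,830 + 31,750 + 36,450 + 43,770 = 129,800 L
S = 3,164,617 / 129,800 = 24.381 g/kg

24.4 g/kg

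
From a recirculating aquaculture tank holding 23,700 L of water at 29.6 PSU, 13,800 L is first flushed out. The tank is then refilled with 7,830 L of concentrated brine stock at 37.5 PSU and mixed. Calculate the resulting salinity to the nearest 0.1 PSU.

33.1 PSU

Remaining after removal: 9,900 L at 29.6 PSU (salt = 293,040)
After addition: salt = 293,040 + 7,830×37.5 = 586,665; volume = 17,730 L
S = 586,665 / 17,730 = 33.0888 PSU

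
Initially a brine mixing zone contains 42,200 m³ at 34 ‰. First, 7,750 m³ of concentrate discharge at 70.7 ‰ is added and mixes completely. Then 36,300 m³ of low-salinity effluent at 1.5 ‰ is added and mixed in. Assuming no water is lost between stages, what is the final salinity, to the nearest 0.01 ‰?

23.62 ‰

Mass of salt is conserved:
Initial salt = 42,200×34 = 1,434,800
After stage 1: salt = 1,434,800 + 7,750×70.7 = 1,982,725; volume = 49,950 m³; S = 39.694 ‰
After stage 2: salt = 1,982,725 + 36,300×1.5 = 2,037,175; volume = 86,250 m³
S = 2,037,175 / 86,250 = 23.6194 ‰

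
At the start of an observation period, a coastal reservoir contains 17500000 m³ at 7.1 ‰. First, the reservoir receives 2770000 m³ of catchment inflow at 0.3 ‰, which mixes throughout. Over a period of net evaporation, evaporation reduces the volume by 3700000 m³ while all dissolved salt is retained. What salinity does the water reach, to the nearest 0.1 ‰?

7.5 ‰

After mixing: salt = 17,500,000×7.1 + 2,770,000×0.3 = 125,081,000; volume = 20,270,000 m³
After evaporation: salt unchanged = 125,081,000; volume = 20,270,000 − 3,700,000 = 16,570,000 m³
S = 125,081,000 / 16,570,000 = 7.5486 ‰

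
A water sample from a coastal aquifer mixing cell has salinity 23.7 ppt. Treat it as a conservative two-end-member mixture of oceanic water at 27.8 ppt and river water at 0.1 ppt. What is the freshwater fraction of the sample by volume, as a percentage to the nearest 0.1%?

14.8%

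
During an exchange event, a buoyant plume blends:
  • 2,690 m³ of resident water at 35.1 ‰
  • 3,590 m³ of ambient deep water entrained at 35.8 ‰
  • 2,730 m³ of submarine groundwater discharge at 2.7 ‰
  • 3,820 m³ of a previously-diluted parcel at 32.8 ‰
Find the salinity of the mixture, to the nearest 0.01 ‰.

Weighted by volume,
salt = 2,690×35.1 + 3,590×35.8 + 2,730×2.7 + 3,820×32.8 = 94,419 + 128,522 + 7,371 + 125,296 = 355,608
volume = 2,690 + 3,590 + 2,730 + 3,820 = 12,830 m³
S = 355,608 / 12,830 = 27.7169 ‰

27.72 ‰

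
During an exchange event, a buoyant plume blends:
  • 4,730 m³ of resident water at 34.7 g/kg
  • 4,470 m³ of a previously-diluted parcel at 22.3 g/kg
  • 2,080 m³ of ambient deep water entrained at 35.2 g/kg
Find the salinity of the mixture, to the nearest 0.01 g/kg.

Salt balance:
salt = 4,730×34.7 + 4,470×22.3 + 2,080×35.2 = 164,131 + 99,681 + 73,216 = 337,028
volume = 4,730 + 4,470 + 2,080 = 11,280 m³
S = 337,028 / 11,280 = 29.8784 g/kg

29.88 g/kg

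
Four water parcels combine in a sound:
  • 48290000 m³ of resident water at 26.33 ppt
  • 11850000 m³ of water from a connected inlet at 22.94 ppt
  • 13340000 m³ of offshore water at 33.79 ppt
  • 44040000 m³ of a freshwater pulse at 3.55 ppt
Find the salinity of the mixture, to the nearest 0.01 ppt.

18.30 ppt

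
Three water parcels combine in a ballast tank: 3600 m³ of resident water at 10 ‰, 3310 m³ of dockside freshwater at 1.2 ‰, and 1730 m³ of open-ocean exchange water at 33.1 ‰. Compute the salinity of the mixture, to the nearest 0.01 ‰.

11.25 ‰

By conservation of dissolved salt,
salt = 3,600×10 + 3,310×1.2 + 1,730×33.1 = 36,000 + 3,972 + 57,263 = 97,235
volume = 3,600 + 3,310 + 1,730 = 8,640 m³
S = 97,235 / 8,640 = 11.2541 ‰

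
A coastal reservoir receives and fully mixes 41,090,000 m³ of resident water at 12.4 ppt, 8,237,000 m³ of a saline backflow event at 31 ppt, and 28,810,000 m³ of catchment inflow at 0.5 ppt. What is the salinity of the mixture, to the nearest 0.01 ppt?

Total salt / total volume:
salt = 41,090,000×12.4 + 8,237,000×31 + 28,810,000×0.5 = 509,516,000 + 255,347,000 + 14,405,000 = 779,268,000
volume = 41,090,000 + 8,237,000 + 28,810,000 = 78,137,000 m³
S = 779,268,000 / 78,137,000 = 9.9731 ppt

9.97 ppt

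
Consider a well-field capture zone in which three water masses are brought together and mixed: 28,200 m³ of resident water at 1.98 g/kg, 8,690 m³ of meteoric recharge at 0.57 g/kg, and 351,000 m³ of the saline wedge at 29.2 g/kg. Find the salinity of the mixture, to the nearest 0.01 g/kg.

26.58 g/kg

Conserving salt mass:
salt = 28,200×1.98 + 8,690×0.57 + 351,000×29.2 = 55,836 + 4,953.3 + 10,249,200 = 10,309,989.3
volume = 28,200 + 8,690 + 351,000 = 387,890 m³
S = 10,309,989.3 / 387,890 = 26.5797 g/kg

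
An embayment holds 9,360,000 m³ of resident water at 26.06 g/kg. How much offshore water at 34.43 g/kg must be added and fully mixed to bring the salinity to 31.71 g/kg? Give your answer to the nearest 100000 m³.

Salt balance: 9,360,000×26.06 + V×34.43 = (9,360,000+V)×31.71
243,921,600 + 34.43V = 296,805,600 + 31.71V
52,884,000 = 2.72V
V = 19,442,647.06 m³

19400000 m³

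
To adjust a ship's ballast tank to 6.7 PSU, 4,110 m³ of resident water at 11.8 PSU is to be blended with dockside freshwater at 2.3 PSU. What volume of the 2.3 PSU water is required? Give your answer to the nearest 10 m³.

Salt balance: 4,110×11.8 + V×2.3 = (4,110+V)×6.7
48,498 + 2.3V = 27,537 + 6.7V
20,961 = 4.4V
V = 4,763.86 m³

4760 m³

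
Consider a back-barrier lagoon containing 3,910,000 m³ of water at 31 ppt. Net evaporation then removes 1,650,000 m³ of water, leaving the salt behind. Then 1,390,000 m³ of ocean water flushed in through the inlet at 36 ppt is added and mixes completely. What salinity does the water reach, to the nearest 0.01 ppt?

46.92 ppt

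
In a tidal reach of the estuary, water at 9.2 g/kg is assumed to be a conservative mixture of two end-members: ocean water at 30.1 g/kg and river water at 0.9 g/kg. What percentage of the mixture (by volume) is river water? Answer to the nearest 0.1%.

71.6%

Let f be the freshwater fraction. Salt balance per unit volume:
f×0.9 + (1−f)×30.1 = 9.2
f = (30.1 − 9.2) / (30.1 − 0.9) = 20.9/29.2 = 0.7158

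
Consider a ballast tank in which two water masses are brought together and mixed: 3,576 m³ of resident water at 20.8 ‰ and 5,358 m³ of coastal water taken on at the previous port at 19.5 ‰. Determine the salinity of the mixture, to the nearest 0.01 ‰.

20.02 ‰

Salt balance:
salt = 3,576×20.8 + 5,358×19.5 = 74,380.8 + 104,481 = 178,861.8
volume = 3,576 + 5,358 = 8,934 m³
S = 178,861.8 / 8,934 = 20.0203 ‰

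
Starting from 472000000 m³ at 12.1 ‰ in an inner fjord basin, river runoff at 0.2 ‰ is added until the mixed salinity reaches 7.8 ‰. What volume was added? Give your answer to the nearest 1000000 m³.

Salt balance: 472,000,000×12.1 + V×0.2 = (472,000,000+V)×7.8
5,711,200,000 + 0.2V = 3,681,600,000 + 7.8V
2,029,600,000 = 7.6V
V = 267,052,631.58 m³

267000000 m³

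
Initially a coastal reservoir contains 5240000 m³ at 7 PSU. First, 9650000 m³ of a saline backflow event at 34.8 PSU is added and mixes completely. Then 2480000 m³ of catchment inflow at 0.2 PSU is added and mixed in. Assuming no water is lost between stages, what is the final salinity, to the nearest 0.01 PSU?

Conserving salt mass:
Initial salt = 5,240,000×7 = 36,680,000
After stage 1: salt = 36,680,000 + 9,650,000×34.8 = 372,500,000; volume = 14,890,000 m³; S = 25.017 PSU
After stage 2: salt = 372,500,000 + 2,480,000×0.2 = 372,996,000; volume = 17,370,000 m³
S = 372,996,000 / 17,370,000 = 21.4736 PSU

21.47 PSU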